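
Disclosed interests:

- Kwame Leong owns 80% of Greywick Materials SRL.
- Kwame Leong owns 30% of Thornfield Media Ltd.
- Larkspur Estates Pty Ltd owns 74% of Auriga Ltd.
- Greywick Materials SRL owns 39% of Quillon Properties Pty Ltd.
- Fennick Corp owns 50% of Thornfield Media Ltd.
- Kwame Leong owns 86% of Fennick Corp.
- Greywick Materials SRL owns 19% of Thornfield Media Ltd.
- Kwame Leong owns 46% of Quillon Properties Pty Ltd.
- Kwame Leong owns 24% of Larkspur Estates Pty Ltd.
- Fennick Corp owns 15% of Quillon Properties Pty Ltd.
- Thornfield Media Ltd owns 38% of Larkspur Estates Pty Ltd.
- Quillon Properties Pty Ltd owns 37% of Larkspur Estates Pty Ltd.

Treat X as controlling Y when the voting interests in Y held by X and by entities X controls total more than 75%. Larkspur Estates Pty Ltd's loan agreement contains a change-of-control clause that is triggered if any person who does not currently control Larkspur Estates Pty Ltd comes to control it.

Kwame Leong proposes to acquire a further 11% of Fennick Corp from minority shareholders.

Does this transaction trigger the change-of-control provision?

The purchase changes only Kwame's holdings, so Kwame is the only person who could newly come to control Larkspur.
Kwame holds 80% of Greywick, so Kwame controls Greywick.
Kwame holds 86% of Fennick, so Kwame controls Fennick.
Fennick and Kwame and Greywick together hold 50% + 30% + 19% = 99% of Thornfield, so Kwame controls Thornfield.
Kwame and Greywick and Fennick together hold 46% + 39% + 15% = 100% of Quillon, so Kwame controls Quillon.
Thornfield and Quillon and Kwame together hold 38% + 37% + 24% = 99% of Larkspur, so Kwame controls Larkspur.
So Kwame already controls Larkspur before the transaction.
After the purchase, Kwame's direct stake in Fennick rises to 86% + 11% = 97%.
Kwame controlled Larkspur already, so this is not a new person acquiring control; every other person's position is unchanged or reduced.
No new person acquires control, so the clause is not triggered.

No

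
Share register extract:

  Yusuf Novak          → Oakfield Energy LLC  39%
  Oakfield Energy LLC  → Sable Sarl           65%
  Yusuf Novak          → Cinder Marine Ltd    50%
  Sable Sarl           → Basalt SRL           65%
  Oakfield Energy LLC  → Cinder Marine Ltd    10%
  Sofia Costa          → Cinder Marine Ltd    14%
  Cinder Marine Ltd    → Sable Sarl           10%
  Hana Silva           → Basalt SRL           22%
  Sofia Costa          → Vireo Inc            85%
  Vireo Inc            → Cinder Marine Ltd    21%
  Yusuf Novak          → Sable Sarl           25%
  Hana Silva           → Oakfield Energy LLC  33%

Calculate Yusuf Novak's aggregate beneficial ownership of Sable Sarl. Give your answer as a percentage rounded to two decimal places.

55.74%

Yusuf reaches Sable along 4 paths.
Via Cinder: 50% × 10% = 5%.
Via Oakfield → Cinder: 39% × 10% × 10% = 0.39%.
Via Oakfield: 39% × 65% = 25.35%.
Direct stake: 25% = 25%.
Total: 5% + 0.39% + 25.35% + 25% = 55.74%.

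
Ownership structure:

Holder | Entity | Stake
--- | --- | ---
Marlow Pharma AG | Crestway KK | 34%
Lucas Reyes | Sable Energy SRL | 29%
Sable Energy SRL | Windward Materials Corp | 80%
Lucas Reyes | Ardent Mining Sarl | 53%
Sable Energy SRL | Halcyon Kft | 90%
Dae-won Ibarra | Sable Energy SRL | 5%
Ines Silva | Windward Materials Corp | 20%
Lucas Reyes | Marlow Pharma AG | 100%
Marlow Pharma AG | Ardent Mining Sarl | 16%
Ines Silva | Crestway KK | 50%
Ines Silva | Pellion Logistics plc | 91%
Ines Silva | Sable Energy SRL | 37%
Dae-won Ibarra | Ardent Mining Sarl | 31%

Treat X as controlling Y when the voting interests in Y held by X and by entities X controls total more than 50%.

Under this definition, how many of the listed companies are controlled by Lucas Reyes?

2

Lucas holds 100% of Marlow, so Lucas controls Marlow.
Lucas and Marlow together hold 53% + 16% = 69% of Ardent, so Lucas controls Ardent.
No other company's threshold is met.
Lucas controls 2 companies.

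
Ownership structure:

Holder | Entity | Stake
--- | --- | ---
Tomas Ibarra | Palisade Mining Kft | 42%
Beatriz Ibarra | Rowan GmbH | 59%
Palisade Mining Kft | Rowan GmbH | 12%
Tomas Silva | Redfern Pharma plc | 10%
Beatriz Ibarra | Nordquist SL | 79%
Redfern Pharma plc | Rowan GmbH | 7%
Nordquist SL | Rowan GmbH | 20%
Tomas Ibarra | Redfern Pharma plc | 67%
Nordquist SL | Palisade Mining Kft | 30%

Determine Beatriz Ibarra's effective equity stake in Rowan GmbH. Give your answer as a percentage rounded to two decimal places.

Beatriz reaches Rowan along 3 paths.
Direct stake: 59% = 59%.
Via Nordquist: 79% × 20% = 15.8%.
Via Nordquist → Palisade: 79% × 30% × 12% = 2.844%.
Total: 59% + 15.8% + 2.844% = 77.644%.
Rounded: 77.64%.

77.64%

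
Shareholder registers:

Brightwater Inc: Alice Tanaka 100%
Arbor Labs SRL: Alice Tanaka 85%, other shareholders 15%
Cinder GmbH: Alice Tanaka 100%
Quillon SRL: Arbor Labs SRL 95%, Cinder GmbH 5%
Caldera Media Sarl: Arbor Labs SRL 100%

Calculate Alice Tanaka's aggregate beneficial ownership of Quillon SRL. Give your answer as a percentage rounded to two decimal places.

Alice reaches Quillon along 2 paths.
Via Arbor: 85% × 95% = 80.75%.
Via Cinder: 100% × 5% = 5%.
Total: 80.75% + 5% = 85.75%.

85.75%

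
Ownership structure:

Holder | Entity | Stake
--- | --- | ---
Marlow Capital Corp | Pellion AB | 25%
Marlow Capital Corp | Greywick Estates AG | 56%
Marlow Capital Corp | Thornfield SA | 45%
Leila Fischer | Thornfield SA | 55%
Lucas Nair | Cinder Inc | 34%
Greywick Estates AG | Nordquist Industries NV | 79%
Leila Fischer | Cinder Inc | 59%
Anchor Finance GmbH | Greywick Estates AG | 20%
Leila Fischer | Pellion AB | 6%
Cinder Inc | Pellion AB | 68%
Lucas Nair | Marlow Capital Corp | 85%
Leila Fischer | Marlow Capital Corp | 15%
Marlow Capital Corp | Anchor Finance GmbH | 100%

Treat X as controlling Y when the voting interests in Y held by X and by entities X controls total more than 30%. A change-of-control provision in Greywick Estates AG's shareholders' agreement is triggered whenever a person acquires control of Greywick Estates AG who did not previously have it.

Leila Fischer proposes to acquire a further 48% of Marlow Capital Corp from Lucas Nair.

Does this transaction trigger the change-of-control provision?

Yes

The purchase adds only to Leila's holdings (Lucas's stake shrinks), so Leila is the only person who could newly come to control Greywick.
Leila holds 59% of Cinder, so Leila controls Cinder.
Cinder and Leila together hold 68% + 6% = 74% of Pellion, so Leila controls Pellion.
Leila holds 55% of Thornfield, so Leila controls Thornfield.
Neither Leila nor any entity Leila controls holds any voting interest in Greywick.
So before the transaction, Leila does not control Greywick.
After the purchase, Leila's direct stake in Marlow rises to 15% + 48% = 63%, and Lucas's stake falls to 37%.
Leila holds 63% of Marlow, so Leila controls Marlow.
Marlow holds 100% of Anchor, so Leila controls Anchor.
Anchor and Marlow together hold 20% + 56% = 76% of Greywick, so Leila controls Greywick.
Leila did not control Greywick before and does after, so the clause is triggered.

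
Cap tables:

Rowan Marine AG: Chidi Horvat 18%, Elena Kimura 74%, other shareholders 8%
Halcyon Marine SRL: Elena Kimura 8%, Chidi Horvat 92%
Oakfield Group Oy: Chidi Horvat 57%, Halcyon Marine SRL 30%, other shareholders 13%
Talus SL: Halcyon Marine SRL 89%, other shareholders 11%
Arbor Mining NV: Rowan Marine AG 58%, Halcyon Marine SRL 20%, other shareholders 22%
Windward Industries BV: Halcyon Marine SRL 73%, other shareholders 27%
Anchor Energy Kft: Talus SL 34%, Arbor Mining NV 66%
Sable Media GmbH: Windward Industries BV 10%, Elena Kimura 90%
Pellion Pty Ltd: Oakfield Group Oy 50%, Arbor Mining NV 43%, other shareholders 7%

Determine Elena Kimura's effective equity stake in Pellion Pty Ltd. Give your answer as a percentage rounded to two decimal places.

20.34%

Elena reaches Pellion along 3 paths.
Via Halcyon → Oakfield: 8% × 30% × 50% = 1.2%.
Via Rowan → Arbor: 74% × 58% × 43% = 18.4556%.
Via Halcyon → Arbor: 8% × 20% × 43% = 0.688%.
Total: 1.2% + 18.4556% + 0.688% = 20.3436%.
Rounded: 20.34%.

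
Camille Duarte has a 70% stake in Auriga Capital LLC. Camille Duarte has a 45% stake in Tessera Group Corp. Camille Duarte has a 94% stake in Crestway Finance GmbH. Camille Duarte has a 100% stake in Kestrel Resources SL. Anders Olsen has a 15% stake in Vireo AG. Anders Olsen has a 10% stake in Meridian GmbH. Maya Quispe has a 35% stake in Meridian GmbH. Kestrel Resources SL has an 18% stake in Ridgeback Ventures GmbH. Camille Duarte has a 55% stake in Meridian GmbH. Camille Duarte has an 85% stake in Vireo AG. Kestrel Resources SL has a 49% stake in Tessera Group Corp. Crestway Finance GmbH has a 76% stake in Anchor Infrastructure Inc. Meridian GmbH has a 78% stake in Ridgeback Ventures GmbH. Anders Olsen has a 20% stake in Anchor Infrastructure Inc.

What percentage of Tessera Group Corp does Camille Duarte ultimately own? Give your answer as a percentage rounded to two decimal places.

Camille reaches Tessera along 2 paths.
Direct stake: 45% = 45%.
Via Kestrel: 100% × 49% = 49%.
Total: 45% + 49% = 94%.
Rounded: 94.00%.

94.00%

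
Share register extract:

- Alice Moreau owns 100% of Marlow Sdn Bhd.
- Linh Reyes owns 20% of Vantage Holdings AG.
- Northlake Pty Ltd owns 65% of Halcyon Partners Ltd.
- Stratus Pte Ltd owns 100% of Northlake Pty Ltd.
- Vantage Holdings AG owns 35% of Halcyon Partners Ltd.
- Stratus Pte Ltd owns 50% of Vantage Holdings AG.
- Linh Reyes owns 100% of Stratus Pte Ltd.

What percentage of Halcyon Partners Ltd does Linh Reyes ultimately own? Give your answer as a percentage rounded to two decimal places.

89.50%

Linh reaches Halcyon along 3 paths.
Via Vantage: 20% × 35% = 7%.
Via Stratus → Vantage: 100% × 50% × 35% = 17.5%.
Via Stratus → Northlake: 100% × 100% × 65% = 65%.
Total: 7% + 17.5% + 65% = 89.5%.
Rounded: 89.50%.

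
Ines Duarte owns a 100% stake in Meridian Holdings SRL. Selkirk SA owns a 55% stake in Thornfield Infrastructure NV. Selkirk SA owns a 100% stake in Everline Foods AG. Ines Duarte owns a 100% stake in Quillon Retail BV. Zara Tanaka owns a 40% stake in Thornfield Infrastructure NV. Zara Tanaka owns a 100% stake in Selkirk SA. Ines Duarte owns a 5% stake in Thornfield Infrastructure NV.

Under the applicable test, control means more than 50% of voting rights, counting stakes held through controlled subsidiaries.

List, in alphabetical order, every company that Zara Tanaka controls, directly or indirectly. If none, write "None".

Zara holds 100% of Selkirk, so Zara controls Selkirk.
Selkirk and Zara together hold 55% + 40% = 95% of Thornfield, so Zara controls Thornfield.
Selkirk holds 100% of Everline, so Zara controls Everline.
No other company's threshold is met.

Everline Foods AG, Selkirk SA, Thornfield Infrastructure NV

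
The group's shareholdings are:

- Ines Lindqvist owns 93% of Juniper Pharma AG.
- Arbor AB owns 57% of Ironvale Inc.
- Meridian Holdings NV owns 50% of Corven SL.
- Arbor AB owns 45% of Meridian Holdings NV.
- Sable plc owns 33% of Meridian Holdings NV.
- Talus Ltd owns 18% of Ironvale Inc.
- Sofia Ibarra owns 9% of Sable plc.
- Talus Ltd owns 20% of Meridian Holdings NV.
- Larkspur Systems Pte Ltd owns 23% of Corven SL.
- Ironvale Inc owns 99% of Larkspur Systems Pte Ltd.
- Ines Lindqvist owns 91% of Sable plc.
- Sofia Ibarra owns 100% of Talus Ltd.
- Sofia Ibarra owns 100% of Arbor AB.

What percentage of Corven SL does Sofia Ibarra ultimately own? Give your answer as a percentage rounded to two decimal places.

Sofia reaches Corven along 5 paths.
Via Sable → Meridian: 9% × 33% × 50% = 1.485%.
Via Talus → Meridian: 100% × 20% × 50% = 10%.
Via Arbor → Meridian: 100% × 45% × 50% = 22.5%.
Via Arbor → Ironvale → Larkspur: 100% × 57% × 99% × 23% = 12.9789%.
Via Talus → Ironvale → Larkspur: 100% × 18% × 99% × 23% = 4.0986%.
Total: 1.485% + 10% + 22.5% + 12.9789% + 4.0986% = 51.0625%.
Rounded: 51.06%.

51.06%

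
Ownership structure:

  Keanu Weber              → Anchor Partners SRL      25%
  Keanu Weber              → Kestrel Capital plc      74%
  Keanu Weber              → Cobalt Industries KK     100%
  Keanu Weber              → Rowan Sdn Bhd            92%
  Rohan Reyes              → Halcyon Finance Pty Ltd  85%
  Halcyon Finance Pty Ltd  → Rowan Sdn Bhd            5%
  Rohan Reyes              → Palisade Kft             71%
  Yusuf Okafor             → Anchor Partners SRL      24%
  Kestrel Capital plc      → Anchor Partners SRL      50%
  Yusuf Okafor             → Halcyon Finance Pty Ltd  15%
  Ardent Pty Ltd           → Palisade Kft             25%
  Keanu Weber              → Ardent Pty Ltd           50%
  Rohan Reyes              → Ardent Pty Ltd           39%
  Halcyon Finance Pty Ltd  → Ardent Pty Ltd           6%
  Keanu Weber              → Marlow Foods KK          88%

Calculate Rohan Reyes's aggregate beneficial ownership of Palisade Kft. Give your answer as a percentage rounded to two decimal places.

Rohan reaches Palisade along 3 paths.
Via Ardent: 39% × 25% = 9.75%.
Via Halcyon → Ardent: 85% × 6% × 25% = 1.275%.
Direct stake: 71% = 71%.
Total: 9.75% + 1.275% + 71% = 82.025%.
Rounded: 82.03%.

82.03%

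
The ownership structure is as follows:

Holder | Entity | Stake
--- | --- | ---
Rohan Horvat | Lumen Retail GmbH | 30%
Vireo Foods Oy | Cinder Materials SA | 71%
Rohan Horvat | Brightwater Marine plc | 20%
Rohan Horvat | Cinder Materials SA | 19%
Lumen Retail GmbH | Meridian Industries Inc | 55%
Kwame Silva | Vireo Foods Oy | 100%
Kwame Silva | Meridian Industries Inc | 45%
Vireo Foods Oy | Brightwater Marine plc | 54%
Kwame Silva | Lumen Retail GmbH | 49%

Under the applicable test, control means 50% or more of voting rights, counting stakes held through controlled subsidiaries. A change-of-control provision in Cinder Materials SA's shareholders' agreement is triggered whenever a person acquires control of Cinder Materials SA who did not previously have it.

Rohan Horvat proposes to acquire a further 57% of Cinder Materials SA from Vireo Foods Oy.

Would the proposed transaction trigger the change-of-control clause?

Yes

The purchase adds only to Rohan's holdings (Vireo's stake shrinks), so Rohan is the only person who could newly come to control Cinder.
Rohan's largest direct stake is 30% in Lumen, which does not meet the threshold, so Rohan controls no company.
In Cinder, Rohan's side holds only 19%, not ≥ 50%.
So before the transaction, Rohan does not control Cinder.
After the purchase, Rohan's direct stake in Cinder rises to 19% + 57% = 76%, and Vireo's stake falls to 14%.
Rohan holds 76% of Cinder, so Rohan controls Cinder.
Rohan did not control Cinder before and does after, so the clause is triggered.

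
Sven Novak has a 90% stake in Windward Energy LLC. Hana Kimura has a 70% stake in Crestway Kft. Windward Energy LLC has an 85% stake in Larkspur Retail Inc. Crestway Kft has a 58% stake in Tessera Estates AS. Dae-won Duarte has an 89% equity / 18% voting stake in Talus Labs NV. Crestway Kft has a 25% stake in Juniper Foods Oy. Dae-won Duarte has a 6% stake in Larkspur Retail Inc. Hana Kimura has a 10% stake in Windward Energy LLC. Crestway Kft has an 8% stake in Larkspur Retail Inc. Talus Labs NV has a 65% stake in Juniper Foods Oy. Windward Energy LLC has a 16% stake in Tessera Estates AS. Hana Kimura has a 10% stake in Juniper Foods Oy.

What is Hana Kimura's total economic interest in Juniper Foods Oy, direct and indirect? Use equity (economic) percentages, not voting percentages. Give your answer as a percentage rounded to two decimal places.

27.50%

Hana reaches Juniper along 2 paths.
Direct stake: 10% = 10%.
Via Crestway: 70% × 25% = 17.5%.
Total: 10% + 17.5% = 27.5%.
Rounded: 27.50%.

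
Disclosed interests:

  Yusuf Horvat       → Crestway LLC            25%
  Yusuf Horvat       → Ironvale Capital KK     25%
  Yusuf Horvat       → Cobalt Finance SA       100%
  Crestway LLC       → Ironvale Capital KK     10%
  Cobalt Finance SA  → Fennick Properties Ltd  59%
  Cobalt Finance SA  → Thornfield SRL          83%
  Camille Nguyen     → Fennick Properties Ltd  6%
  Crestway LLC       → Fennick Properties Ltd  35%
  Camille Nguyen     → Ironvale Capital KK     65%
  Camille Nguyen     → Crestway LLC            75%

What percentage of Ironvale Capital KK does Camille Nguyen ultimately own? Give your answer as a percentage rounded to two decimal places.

72.50%

Camille reaches Ironvale along 2 paths.
Via Crestway: 75% × 10% = 7.5%.
Direct stake: 65% = 65%.
Total: 7.5% + 65% = 72.5%.
Rounded: 72.50%.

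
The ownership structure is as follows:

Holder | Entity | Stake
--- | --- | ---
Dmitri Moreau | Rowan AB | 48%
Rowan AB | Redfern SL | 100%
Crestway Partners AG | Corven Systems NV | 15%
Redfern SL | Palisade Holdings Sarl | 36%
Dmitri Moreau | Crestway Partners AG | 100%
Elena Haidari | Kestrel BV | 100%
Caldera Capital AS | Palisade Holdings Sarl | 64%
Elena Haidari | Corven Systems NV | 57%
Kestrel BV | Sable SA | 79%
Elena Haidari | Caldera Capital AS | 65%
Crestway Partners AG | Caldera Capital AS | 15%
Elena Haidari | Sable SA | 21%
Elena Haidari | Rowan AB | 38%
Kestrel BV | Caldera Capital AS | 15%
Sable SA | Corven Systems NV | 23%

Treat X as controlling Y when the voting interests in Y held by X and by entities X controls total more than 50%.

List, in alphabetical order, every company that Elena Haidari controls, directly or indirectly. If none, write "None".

Caldera Capital AS, Corven Systems NV, Kestrel BV, Palisade Holdings Sarl, Sable SA

Elena holds 100% of Kestrel, so Elena controls Kestrel.
Elena and Kestrel together hold 21% + 79% = 100% of Sable, so Elena controls Sable.
Elena and Kestrel together hold 65% + 15% = 80% of Caldera, so Elena controls Caldera.
Caldera holds 64% of Palisade, so Elena controls Palisade.
Elena and Sable together hold 57% + 23% = 80% of Corven, so Elena controls Corven.
No other company's threshold is met.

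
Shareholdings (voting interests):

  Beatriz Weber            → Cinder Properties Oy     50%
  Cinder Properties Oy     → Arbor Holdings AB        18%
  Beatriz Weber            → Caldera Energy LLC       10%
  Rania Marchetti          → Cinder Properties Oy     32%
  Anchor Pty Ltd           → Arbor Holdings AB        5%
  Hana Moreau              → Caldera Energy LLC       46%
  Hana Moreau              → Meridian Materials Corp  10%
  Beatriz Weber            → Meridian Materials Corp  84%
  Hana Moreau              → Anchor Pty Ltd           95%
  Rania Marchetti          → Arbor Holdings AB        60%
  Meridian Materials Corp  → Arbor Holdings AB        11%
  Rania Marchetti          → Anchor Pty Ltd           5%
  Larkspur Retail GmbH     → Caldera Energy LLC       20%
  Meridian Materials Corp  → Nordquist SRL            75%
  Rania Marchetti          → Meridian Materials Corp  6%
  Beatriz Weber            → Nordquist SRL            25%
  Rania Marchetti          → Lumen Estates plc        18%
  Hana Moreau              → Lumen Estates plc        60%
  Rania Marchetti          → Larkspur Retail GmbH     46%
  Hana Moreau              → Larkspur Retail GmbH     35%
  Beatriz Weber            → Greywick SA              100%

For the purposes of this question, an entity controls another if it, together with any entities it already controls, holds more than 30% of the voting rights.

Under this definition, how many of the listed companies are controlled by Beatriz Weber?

4

Beatriz holds 84% of Meridian, so Beatriz controls Meridian.
Beatriz holds 50% of Cinder, so Beatriz controls Cinder.
Meridian and Beatriz together hold 75% + 25% = 100% of Nordquist, so Beatriz controls Nordquist.
Beatriz holds 100% of Greywick, so Beatriz controls Greywick.
No other company's threshold is met.
Beatriz controls 4 companies.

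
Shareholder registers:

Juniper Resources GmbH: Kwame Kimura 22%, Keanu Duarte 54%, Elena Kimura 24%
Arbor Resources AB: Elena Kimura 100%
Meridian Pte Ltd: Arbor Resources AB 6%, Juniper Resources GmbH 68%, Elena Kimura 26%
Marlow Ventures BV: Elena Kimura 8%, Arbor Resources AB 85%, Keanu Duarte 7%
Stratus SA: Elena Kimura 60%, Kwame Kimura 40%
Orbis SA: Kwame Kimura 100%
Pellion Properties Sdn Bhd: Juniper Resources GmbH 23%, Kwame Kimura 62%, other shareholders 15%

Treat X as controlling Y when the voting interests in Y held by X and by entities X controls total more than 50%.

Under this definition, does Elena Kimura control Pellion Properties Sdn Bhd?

Elena holds 100% of Arbor, so Elena controls Arbor.
Elena and Arbor together hold 8% + 85% = 93% of Marlow, so Elena controls Marlow.
Elena holds 60% of Stratus, so Elena controls Stratus.
Neither Elena nor any entity Elena controls holds any voting interest in Pellion.
So Elena does not control Pellion.

No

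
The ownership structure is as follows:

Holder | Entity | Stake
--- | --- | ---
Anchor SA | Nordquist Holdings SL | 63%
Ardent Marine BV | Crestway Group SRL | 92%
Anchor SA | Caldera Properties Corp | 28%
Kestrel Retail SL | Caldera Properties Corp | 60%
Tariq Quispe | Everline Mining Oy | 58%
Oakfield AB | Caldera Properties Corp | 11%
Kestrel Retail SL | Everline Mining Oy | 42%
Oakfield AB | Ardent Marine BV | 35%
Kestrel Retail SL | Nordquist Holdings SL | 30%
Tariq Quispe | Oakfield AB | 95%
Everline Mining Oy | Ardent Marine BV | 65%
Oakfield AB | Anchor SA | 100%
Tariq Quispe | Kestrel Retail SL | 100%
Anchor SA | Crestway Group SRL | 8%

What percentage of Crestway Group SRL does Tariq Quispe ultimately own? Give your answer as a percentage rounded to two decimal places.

Tariq reaches Crestway along 4 paths.
Via Oakfield → Anchor: 95% × 100% × 8% = 7.6%.
Via Oakfield → Ardent: 95% × 35% × 92% = 30.59%.
Via Everline → Ardent: 58% × 65% × 92% = 34.684%.
Via Kestrel → Everline → Ardent: 100% × 42% × 65% × 92% = 25.116%.
Total: 7.6% + 30.59% + 34.684% + 25.116% = 97.99%.

97.99%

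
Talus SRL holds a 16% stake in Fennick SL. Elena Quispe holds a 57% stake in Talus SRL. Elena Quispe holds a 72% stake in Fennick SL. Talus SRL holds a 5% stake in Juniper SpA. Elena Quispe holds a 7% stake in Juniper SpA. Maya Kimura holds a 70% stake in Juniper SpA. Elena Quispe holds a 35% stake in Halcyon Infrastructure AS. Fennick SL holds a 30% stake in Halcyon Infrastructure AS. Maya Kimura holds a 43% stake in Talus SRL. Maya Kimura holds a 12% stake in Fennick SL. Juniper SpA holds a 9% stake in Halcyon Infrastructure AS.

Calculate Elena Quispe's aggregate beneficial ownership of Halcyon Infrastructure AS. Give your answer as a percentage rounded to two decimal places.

60.22%

Elena reaches Halcyon along 5 paths.
Direct stake: 35% = 35%.
Via Talus → Juniper: 57% × 5% × 9% = 0.2565%.
Via Juniper: 7% × 9% = 0.63%.
Via Fennick: 72% × 30% = 21.6%.
Via Talus → Fennick: 57% × 16% × 30% = 2.736%.
Total: 35% + 0.2565% + 0.63% + 21.6% + 2.736% = 60.2225%.
Rounded: 60.22%.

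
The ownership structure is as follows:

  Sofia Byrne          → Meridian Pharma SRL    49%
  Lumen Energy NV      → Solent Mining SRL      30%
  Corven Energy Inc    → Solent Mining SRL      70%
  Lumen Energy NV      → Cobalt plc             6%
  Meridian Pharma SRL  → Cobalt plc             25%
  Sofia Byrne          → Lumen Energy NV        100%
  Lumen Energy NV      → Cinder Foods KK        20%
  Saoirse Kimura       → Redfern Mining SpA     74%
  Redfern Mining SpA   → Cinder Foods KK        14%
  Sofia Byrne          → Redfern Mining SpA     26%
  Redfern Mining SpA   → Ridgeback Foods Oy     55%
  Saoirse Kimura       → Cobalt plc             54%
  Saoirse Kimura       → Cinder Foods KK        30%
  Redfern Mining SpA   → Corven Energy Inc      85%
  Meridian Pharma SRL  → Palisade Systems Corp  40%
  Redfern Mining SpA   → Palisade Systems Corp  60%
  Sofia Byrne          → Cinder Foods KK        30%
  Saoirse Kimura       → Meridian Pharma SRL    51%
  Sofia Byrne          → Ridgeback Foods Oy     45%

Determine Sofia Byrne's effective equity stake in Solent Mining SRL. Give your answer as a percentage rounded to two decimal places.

45.47%

Sofia reaches Solent along 2 paths.
Via Redfern → Corven: 26% × 85% × 70% = 15.47%.
Via Lumen: 100% × 30% = 30%.
Total: 15.47% + 30% = 45.47%.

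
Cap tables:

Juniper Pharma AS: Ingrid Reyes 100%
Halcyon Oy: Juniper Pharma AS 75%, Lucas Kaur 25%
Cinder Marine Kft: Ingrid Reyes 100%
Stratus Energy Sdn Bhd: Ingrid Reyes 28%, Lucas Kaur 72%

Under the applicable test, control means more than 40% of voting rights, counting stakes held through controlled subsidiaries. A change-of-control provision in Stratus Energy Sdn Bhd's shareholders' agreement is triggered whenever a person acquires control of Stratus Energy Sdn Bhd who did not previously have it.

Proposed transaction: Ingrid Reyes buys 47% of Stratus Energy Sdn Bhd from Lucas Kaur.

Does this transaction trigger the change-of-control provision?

The purchase adds only to Ingrid's holdings (Lucas's stake shrinks), so Ingrid is the only person who could newly come to control Stratus.
Ingrid holds 100% of Juniper, so Ingrid controls Juniper.
Juniper holds 75% of Halcyon, so Ingrid controls Halcyon.
Ingrid holds 100% of Cinder, so Ingrid controls Cinder.
In Stratus, Ingrid's side holds only 28%, not > 40%.
So before the transaction, Ingrid does not control Stratus.
After the purchase, Ingrid's direct stake in Stratus rises to 28% + 47% = 75%, and Lucas's stake falls to 25%.
Ingrid holds 75% of Stratus, so Ingrid controls Stratus.
Ingrid did not control Stratus before and does after, so the clause is triggered.

Yes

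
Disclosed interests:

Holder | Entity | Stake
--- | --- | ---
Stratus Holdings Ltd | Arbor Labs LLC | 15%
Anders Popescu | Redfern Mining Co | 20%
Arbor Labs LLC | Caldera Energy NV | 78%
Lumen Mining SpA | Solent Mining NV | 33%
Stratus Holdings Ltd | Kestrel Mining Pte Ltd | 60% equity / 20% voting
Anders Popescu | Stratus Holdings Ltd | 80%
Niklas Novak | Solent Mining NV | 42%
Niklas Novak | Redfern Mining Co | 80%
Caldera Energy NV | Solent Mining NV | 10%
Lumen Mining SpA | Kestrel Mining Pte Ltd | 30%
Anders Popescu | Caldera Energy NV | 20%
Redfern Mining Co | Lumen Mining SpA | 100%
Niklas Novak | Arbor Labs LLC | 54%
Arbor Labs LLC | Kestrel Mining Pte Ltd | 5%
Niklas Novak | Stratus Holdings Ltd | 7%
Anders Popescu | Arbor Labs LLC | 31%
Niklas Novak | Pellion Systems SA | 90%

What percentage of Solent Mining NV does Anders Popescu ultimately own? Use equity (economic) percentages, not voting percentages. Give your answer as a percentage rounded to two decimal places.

Anders reaches Solent along 4 paths.
Via Arbor → Caldera: 31% × 78% × 10% = 2.418%.
Via Stratus → Arbor → Caldera: 80% × 15% × 78% × 10% = 0.936%.
Via Caldera: 20% × 10% = 2%.
Via Redfern → Lumen: 20% × 100% × 33% = 6.6%.
Total: 2.418% + 0.936% + 2% + 6.6% = 11.954%.
Rounded: 11.95%.

11.95%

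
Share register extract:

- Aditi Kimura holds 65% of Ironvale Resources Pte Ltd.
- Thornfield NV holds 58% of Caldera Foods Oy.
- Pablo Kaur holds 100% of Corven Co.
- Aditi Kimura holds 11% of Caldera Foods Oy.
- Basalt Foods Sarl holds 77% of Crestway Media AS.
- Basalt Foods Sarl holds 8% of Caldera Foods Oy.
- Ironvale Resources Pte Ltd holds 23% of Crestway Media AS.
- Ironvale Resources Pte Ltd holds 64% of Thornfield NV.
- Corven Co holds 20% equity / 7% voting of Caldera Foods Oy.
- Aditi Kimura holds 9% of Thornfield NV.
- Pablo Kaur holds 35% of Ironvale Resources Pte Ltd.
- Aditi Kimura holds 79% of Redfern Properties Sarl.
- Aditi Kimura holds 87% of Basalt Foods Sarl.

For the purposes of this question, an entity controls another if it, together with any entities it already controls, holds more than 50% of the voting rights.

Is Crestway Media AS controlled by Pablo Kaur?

No

Pablo holds 100% of Corven, so Pablo controls Corven.
Neither Pablo nor any entity Pablo controls holds any voting interest in Crestway.
So Pablo does not control Crestway.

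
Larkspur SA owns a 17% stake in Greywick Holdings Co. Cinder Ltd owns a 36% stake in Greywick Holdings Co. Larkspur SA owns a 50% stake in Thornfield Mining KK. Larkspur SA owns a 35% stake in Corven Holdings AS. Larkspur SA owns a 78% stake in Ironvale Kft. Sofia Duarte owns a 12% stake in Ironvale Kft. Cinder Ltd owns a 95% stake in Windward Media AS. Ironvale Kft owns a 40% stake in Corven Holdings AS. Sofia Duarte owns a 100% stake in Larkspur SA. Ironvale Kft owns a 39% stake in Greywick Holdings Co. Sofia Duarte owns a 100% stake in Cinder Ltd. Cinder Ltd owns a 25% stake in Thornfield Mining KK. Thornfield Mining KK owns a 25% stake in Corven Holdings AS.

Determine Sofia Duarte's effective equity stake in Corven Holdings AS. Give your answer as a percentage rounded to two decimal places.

Sofia reaches Corven along 5 paths.
Via Ironvale: 12% × 40% = 4.8%.
Via Larkspur → Ironvale: 100% × 78% × 40% = 31.2%.
Via Larkspur: 100% × 35% = 35%.
Via Larkspur → Thornfield: 100% × 50% × 25% = 12.5%.
Via Cinder → Thornfield: 100% × 25% × 25% = 6.25%.
Total: 4.8% + 31.2% + 35% + 12.5% + 6.25% = 89.75%.

89.75%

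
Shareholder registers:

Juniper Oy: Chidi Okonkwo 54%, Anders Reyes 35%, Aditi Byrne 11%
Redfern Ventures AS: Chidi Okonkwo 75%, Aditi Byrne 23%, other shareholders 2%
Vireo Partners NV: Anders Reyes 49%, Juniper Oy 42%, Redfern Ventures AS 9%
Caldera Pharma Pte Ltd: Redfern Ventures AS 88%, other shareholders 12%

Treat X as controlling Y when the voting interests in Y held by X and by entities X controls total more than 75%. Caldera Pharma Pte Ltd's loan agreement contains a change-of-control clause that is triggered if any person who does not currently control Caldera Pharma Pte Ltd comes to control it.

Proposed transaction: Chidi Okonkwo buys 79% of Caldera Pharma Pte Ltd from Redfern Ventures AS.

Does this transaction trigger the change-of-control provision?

The purchase adds only to Chidi's holdings (Redfern's stake shrinks), so Chidi is the only person who could newly come to control Caldera.
Chidi's largest direct stake is 75% in Redfern, which does not meet the threshold, so Chidi controls no company.
Neither Chidi nor any entity Chidi controls holds any voting interest in Caldera.
So before the transaction, Chidi does not control Caldera.
After the purchase, Chidi holds 79% of Caldera directly, and Redfern's stake falls to 9%.
Chidi holds 79% of Caldera, so Chidi controls Caldera.
Chidi did not control Caldera before and does after, so the clause is triggered.

Yes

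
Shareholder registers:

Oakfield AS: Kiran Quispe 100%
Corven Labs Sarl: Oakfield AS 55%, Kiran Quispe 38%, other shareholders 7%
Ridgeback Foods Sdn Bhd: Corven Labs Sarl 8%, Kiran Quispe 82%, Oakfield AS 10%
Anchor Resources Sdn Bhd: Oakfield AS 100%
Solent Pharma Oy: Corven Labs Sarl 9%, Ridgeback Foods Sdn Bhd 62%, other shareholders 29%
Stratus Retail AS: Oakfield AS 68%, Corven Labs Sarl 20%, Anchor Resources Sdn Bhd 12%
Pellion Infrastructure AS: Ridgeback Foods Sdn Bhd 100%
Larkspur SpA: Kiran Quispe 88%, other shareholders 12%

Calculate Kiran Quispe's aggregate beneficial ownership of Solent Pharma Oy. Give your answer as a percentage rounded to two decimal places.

Kiran reaches Solent along 6 paths.
Via Oakfield → Corven: 100% × 55% × 9% = 4.95%.
Via Corven: 38% × 9% = 3.42%.
Via Oakfield → Corven → Ridgeback: 100% × 55% × 8% × 62% = 2.728%.
Via Corven → Ridgeback: 38% × 8% × 62% = 1.8848%.
Via Ridgeback: 82% × 62% = 50.84%.
Via Oakfield → Ridgeback: 100% × 10% × 62% = 6.2%.
Total: 4.95% + 3.42% + 2.728% + 1.8848% + 50.84% + 6.2% = 70.0228%.
Rounded: 70.02%.

70.02%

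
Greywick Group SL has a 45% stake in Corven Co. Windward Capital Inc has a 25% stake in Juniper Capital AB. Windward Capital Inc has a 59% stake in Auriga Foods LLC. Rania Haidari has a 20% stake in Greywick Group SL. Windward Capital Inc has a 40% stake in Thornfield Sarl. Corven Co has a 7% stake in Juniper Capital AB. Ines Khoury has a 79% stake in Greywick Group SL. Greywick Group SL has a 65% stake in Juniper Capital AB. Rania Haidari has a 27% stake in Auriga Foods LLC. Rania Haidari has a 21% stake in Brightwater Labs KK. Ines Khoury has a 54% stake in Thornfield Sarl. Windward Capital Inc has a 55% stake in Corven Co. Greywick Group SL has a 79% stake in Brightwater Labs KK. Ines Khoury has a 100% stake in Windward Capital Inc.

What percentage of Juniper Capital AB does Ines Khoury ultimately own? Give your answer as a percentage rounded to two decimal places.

82.69%

Ines reaches Juniper along 4 paths.
Via Windward: 100% × 25% = 25%.
Via Greywick: 79% × 65% = 51.35%.
Via Greywick → Corven: 79% × 45% × 7% = 2.4885%.
Via Windward → Corven: 100% × 55% × 7% = 3.85%.
Total: 25% + 51.35% + 2.4885% + 3.85% = 82.6885%.
Rounded: 82.69%.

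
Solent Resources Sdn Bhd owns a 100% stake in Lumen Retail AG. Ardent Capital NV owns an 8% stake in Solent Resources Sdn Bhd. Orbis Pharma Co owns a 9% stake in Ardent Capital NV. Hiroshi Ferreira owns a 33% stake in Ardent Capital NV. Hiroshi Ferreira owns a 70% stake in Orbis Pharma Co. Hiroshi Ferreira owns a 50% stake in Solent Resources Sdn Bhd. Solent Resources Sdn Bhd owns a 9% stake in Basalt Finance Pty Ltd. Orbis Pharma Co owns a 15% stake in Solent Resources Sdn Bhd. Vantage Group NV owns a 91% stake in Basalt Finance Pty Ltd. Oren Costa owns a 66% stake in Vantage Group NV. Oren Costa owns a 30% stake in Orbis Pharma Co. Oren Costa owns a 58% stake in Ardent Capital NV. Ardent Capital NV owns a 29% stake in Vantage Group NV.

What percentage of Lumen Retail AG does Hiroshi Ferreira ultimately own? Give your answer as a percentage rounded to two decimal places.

Hiroshi reaches Lumen along 4 paths.
Via Orbis → Ardent → Solent: 70% × 9% × 8% × 100% = 0.504%.
Via Ardent → Solent: 33% × 8% × 100% = 2.64%.
Via Solent: 50% × 100% = 50%.
Via Orbis → Solent: 70% × 15% × 100% = 10.5%.
Total: 0.504% + 2.64% + 50% + 10.5% = 63.644%.
Rounded: 63.64%.

63.64%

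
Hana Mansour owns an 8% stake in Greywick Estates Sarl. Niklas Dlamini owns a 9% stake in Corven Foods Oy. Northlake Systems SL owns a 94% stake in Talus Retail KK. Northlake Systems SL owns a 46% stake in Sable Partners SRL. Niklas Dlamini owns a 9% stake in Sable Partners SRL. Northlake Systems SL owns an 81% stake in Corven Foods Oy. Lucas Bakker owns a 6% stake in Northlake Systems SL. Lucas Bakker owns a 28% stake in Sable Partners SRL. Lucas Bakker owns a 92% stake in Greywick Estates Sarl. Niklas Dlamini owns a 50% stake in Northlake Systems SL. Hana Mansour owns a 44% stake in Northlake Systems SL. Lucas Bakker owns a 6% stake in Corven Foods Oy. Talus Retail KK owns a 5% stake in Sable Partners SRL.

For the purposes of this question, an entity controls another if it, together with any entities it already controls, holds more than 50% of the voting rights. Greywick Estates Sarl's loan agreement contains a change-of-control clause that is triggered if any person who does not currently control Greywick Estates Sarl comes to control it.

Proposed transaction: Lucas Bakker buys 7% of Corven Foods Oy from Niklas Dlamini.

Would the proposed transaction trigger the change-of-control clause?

The purchase adds only to Lucas's holdings (Niklas's stake shrinks), so Lucas is the only person who could newly come to control Greywick.
Lucas holds 92% of Greywick, so Lucas controls Greywick.
So Lucas already controls Greywick before the transaction.
After the purchase, Lucas's direct stake in Corven rises to 6% + 7% = 13%, and Niklas's stake falls to 2%.
Lucas controlled Greywick already, so this is not a new person acquiring control; every other person's position is unchanged or reduced.
No new person acquires control, so the clause is not triggered.

No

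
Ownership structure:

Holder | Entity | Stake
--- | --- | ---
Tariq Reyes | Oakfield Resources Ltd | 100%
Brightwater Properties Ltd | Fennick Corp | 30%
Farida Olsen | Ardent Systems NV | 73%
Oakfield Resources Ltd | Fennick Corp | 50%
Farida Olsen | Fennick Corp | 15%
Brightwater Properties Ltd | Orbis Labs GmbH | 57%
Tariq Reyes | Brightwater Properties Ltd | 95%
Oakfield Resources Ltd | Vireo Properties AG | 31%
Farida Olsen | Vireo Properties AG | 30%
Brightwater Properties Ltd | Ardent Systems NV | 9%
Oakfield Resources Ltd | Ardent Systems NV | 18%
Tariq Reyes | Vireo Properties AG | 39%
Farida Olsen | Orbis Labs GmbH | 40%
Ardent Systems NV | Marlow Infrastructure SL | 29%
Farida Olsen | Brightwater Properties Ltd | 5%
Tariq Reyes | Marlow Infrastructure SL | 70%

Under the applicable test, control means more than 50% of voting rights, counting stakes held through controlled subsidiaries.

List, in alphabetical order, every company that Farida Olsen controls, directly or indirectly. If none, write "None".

Ardent Systems NV

Farida holds 73% of Ardent, so Farida controls Ardent.
No other company's threshold is met.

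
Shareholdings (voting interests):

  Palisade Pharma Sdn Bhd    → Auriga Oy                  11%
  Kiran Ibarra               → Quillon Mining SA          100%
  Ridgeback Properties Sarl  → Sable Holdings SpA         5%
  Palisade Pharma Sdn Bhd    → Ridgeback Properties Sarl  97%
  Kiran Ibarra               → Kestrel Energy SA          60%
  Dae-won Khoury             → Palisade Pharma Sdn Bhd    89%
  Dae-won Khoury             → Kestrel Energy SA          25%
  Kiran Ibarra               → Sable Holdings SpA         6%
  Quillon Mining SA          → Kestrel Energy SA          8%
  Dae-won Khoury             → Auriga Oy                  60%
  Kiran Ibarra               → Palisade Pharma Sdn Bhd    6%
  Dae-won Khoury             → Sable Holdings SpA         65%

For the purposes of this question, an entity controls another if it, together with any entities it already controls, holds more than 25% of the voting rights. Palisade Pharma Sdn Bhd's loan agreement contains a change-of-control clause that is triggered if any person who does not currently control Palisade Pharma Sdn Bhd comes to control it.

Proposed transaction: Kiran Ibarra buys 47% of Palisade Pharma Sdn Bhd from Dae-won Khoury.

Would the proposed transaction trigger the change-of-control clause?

The purchase adds only to Kiran's holdings (Dae-won's stake shrinks), so Kiran is the only person who could newly come to control Palisade.
Kiran holds 100% of Quillon, so Kiran controls Quillon.
Kiran and Quillon together hold 60% + 8% = 68% of Kestrel, so Kiran controls Kestrel.
In Palisade, Kiran's side holds only 6%, not > 25%.
So before the transaction, Kiran does not control Palisade.
After the purchase, Kiran's direct stake in Palisade rises to 6% + 47% = 53%, and Dae-won's stake falls to 42%.
Kiran holds 53% of Palisade, so Kiran controls Palisade.
Kiran did not control Palisade before and does after, so the clause is triggered.

Yes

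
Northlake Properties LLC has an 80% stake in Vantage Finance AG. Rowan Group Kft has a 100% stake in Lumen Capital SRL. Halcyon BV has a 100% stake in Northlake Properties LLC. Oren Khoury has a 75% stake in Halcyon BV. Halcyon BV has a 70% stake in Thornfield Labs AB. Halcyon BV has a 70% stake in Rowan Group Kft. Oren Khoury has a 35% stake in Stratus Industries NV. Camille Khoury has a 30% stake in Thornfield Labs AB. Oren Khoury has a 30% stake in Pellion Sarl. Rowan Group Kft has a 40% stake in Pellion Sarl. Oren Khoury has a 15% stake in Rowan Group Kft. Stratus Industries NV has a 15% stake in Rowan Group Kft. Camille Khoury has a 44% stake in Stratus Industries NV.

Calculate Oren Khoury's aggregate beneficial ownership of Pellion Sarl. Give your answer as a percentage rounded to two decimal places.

59.10%

Oren reaches Pellion along 4 paths.
Via Stratus → Rowan: 35% × 15% × 40% = 2.1%.
Via Rowan: 15% × 40% = 6%.
Via Halcyon → Rowan: 75% × 70% × 40% = 21%.
Direct stake: 30% = 30%.
Total: 2.1% + 6% + 21% + 30% = 59.1%.
Rounded: 59.10%.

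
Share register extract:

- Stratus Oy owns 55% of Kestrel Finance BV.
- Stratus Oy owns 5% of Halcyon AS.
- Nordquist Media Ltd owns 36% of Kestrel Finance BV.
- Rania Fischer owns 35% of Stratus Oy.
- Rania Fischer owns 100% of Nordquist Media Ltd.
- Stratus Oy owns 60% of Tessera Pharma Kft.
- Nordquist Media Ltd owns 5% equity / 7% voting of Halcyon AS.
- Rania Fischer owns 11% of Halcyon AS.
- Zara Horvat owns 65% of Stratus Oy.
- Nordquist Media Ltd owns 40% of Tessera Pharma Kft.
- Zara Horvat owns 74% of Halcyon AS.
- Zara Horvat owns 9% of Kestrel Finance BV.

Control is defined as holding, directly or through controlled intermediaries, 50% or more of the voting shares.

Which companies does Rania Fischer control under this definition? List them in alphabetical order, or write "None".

Rania holds 100% of Nordquist, so Rania controls Nordquist.
No other company's threshold is met.

Nordquist Media Ltd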